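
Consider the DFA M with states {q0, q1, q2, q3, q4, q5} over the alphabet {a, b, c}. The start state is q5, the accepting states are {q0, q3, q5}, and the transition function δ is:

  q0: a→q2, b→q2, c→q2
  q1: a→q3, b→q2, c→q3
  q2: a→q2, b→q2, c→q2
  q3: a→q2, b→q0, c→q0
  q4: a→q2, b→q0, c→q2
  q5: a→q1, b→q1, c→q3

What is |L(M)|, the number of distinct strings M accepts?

16

The useful subgraph on states {q0, q1, q3, q5} is acyclic, so L(M) is finite; the longest accepting path visits 4 useful states, giving maximum string length 3.
Counting accepting paths from q5 by length: 1 of length 0, 1 of length 1, 6 of length 2, 8 of length 3. Total 16.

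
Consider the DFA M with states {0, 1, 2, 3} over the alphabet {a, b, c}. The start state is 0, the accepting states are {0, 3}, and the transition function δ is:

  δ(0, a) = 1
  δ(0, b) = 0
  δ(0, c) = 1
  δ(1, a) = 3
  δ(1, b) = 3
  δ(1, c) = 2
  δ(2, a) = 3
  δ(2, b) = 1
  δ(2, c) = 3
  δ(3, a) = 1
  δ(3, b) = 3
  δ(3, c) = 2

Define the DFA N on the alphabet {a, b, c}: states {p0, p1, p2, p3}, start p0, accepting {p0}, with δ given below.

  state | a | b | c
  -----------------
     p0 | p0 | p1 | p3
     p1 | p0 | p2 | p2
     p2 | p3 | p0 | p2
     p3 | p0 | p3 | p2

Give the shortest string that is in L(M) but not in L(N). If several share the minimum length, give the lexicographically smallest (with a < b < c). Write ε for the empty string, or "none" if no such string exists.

b

The string b is accepted by M but not by N.
No shorter string lies in the difference, and b is the lexicographically first length-1 string in L(M) \ L(N).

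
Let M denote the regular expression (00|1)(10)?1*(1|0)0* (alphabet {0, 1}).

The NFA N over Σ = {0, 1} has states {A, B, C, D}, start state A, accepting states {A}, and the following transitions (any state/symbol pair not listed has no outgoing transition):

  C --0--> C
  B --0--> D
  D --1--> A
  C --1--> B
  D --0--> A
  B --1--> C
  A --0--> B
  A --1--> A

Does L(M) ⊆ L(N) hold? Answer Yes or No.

The string 10 is in L(M) but not in L(N).
So L(M) ⊄ L(N).

No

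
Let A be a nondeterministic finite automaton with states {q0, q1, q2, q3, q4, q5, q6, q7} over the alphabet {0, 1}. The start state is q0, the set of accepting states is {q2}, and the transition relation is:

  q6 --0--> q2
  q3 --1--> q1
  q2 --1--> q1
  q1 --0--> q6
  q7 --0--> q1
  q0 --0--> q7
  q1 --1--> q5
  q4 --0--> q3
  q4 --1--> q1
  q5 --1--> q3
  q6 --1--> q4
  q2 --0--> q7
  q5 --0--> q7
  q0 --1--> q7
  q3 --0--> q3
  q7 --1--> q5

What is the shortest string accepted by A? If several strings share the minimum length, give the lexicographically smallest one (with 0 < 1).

A breadth-first search from q0 reaches an accepting state first via the path q0 → q7 → q1 → q6 → q2 on input 0000.
No string of length < 4 is accepted (BFS exhausts all shorter strings without reaching an accepting state), and 0000 is the lexicographically least accepting string of length 4.

0000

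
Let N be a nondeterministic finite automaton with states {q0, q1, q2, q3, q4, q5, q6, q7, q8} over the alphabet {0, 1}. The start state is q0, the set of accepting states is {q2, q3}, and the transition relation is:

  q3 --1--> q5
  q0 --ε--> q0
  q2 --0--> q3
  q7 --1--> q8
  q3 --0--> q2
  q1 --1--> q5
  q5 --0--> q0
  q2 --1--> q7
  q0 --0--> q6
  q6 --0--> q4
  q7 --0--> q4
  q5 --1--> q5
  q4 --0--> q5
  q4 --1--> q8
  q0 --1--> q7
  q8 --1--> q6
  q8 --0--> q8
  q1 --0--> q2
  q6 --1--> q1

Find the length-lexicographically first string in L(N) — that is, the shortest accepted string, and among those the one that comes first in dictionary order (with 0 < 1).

010

A breadth-first search from q0 reaches an accepting state first via the path q0 → q6 → q1 → q2 on input 010.
No string of length < 3 is accepted (BFS exhausts all shorter strings without reaching an accepting state), and 010 is the lexicographically least accepting string of length 3.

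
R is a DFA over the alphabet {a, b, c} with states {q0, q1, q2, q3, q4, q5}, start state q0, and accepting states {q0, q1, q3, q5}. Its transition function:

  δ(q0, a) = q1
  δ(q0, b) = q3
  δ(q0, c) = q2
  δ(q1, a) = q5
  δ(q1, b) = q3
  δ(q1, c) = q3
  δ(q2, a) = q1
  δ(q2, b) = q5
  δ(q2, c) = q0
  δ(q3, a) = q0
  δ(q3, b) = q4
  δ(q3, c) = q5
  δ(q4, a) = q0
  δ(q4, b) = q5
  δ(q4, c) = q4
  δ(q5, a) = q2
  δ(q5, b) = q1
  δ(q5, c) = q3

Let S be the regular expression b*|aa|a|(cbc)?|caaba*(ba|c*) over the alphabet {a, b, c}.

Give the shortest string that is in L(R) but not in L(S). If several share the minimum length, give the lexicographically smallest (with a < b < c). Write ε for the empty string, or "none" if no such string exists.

The string ab is accepted by R but not by S.
No shorter string lies in the difference, and ab is the lexicographically first length-2 string in L(R) \ L(S).

ab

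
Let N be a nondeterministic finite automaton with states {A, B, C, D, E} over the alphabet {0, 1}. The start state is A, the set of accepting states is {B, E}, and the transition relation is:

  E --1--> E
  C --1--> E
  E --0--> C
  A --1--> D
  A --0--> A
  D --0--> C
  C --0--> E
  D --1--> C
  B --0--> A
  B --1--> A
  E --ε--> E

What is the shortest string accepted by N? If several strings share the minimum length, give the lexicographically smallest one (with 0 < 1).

100

A breadth-first search from A reaches an accepting state first via the path A → D → C → E on input 100.
No string of length < 3 is accepted (BFS exhausts all shorter strings without reaching an accepting state), and 100 is the lexicographically least accepting string of length 3.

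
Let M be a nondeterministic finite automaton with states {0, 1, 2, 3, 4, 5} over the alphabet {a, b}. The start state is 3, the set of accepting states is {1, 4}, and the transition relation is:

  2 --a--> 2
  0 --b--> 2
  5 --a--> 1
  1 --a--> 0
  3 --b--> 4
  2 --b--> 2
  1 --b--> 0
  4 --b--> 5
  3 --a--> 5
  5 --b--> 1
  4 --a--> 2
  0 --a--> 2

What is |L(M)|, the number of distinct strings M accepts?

5

The useful subgraph on states {1, 3, 4, 5} is acyclic, so L(M) is finite; the longest accepting path visits 4 useful states, giving maximum string length 3.
Counting accepting paths from 3 by length: 1 of length 1, 2 of length 2, 2 of length 3. Total 5.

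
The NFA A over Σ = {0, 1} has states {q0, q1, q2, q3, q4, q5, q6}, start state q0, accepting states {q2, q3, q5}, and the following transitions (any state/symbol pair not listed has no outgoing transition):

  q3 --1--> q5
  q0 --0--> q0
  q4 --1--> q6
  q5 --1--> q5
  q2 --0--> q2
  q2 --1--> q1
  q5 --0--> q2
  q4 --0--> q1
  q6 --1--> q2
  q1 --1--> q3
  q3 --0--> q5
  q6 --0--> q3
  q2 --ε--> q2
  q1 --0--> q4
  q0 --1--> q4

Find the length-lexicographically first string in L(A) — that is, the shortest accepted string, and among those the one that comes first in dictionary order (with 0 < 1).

A breadth-first search from q0 reaches an accepting state first via the path q0 → q4 → q1 → q3 on input 101.
No string of length < 3 is accepted (BFS exhausts all shorter strings without reaching an accepting state), and 101 is the lexicographically least accepting string of length 3.

101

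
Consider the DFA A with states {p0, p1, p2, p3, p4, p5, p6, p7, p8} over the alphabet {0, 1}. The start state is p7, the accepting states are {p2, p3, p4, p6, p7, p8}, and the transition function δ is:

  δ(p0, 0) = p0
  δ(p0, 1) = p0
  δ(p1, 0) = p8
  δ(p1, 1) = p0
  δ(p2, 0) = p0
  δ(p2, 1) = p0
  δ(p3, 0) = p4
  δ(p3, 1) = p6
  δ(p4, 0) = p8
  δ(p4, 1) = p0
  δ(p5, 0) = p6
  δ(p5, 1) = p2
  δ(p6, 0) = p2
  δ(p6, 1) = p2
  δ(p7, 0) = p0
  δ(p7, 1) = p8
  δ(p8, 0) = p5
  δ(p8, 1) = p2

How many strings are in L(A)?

7

The useful subgraph on states {p2, p5, p6, p7, p8} is acyclic, so L(A) is finite; the longest accepting path visits 5 useful states, giving maximum string length 4.
Counting accepting paths from p7 by length: 1 of length 0, 1 of length 1, 1 of length 2, 2 of length 3, 2 of length 4. Total 7.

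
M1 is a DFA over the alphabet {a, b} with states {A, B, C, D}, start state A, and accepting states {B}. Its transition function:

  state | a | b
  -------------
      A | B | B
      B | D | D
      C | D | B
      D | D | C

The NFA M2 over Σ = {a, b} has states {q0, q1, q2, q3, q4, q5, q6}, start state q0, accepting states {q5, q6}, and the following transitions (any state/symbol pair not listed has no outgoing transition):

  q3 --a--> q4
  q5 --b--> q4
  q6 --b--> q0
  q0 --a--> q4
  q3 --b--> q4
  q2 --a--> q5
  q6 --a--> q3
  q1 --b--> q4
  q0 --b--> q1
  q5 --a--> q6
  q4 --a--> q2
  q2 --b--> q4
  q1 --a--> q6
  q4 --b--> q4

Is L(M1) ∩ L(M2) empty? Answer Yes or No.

Yes

Exploring the product automaton M1 × M2 from the start pair (A, q0), following both machines on each input symbol, reaches 10 state pairs: (A, q0), (B, q4), (B, q1), (D, q2), (D, q4), (D, q6), (D, q5), (C, q4), (D, q3), (C, q0).
M1 accepts in {B} and M2 accepts in {q5, q6}; no reachable pair has both components accepting, so no string drives both machines to acceptance simultaneously and L(M1) ∩ L(M2) = ∅.
So no string is accepted by both, and the intersection is empty.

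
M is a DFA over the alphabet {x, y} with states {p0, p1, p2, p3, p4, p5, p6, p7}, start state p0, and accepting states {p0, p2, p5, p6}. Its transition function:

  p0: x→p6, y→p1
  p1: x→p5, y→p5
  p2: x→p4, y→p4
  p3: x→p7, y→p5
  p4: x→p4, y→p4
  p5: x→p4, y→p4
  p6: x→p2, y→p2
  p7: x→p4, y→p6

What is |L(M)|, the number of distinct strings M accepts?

The useful subgraph on states {p0, p1, p2, p5, p6} is acyclic, so L(M) is finite; the longest accepting path visits 3 useful states, giving maximum string length 2.
Counting accepting paths from p0 by length: 1 of length 0, 1 of length 1, 4 of length 2. Total 6.

6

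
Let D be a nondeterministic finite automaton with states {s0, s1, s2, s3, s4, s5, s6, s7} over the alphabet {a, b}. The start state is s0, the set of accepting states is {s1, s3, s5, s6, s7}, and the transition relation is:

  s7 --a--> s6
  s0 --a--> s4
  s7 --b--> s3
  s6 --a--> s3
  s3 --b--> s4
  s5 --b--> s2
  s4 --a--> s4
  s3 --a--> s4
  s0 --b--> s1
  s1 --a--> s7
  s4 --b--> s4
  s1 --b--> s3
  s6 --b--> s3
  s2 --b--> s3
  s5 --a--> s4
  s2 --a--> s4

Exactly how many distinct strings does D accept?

7

The useful subgraph on states {s0, s1, s3, s6, s7} is acyclic, so L(D) is finite; the longest accepting path visits 5 useful states, giving maximum string length 4.
Counting accepting paths from s0 by length: 1 of length 1, 2 of length 2, 2 of length 3, 2 of length 4. Total 7.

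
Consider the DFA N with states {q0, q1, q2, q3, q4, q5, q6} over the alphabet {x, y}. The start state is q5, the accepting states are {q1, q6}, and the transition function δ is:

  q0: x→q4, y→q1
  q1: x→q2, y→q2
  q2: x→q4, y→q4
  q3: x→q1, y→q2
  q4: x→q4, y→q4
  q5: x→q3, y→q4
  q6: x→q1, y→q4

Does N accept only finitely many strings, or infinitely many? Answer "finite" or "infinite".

The useful states (reachable from q5 and able to reach an accepting state) are {q1, q3, q5}.
Restricted to these states the transition graph has no cycle, so every accepting path has bounded length and L is finite.

finite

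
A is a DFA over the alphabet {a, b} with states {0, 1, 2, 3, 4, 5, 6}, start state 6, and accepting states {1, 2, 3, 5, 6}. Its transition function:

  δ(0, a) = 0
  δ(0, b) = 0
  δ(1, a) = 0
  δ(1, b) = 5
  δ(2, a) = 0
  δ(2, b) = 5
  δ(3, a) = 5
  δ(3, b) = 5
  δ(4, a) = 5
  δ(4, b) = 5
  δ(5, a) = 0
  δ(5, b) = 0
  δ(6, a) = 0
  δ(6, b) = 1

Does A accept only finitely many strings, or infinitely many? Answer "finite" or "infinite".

finite

The useful states (reachable from 6 and able to reach an accepting state) are {1, 5, 6}.
Restricted to these states the transition graph has no cycle, so every accepting path has bounded length and L is finite.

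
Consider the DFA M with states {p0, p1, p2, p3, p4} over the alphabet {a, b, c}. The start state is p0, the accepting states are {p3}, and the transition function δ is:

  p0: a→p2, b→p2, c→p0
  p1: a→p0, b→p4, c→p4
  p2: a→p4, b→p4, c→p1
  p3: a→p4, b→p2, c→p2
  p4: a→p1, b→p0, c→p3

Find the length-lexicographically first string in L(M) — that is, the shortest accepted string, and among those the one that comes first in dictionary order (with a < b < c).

A breadth-first search from p0 reaches an accepting state first via the path p0 → p2 → p4 → p3 on input aac.
No string of length < 3 is accepted (BFS exhausts all shorter strings without reaching an accepting state), and aac is the lexicographically least accepting string of length 3.

aac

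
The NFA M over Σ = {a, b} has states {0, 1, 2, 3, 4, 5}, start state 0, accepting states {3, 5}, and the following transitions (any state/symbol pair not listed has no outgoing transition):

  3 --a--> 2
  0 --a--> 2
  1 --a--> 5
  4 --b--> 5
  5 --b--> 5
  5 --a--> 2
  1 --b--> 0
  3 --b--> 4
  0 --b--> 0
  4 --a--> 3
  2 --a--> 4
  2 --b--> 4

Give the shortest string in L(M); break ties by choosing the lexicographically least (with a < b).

aaa

A breadth-first search from 0 reaches an accepting state first via the path 0 → 2 → 4 → 3 on input aaa.
No string of length < 3 is accepted (BFS exhausts all shorter strings without reaching an accepting state), and aaa is the lexicographically least accepting string of length 3.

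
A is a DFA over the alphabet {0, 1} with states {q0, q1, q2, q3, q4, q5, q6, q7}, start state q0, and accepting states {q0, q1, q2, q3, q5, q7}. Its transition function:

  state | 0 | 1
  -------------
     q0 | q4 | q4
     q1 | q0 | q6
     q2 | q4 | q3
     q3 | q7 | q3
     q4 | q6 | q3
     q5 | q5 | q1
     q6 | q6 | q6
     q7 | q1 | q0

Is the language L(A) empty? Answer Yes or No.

The empty string ε is accepted: the run q0 ends in the accepting state q0.
Since at least one string is accepted, L(A) is not empty.

No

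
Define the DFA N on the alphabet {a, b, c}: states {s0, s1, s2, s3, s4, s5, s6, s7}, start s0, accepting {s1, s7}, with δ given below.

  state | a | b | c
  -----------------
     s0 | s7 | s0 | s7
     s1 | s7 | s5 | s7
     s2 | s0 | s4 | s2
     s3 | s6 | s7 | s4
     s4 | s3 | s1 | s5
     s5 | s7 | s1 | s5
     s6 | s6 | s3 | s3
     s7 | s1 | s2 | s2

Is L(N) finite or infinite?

State s0 is reachable from the start and can reach an accepting state, and it lies on the cycle s0 → s0.
Traversing that cycle any number of times yields accepted strings of unbounded length, so the language is infinite.

infinite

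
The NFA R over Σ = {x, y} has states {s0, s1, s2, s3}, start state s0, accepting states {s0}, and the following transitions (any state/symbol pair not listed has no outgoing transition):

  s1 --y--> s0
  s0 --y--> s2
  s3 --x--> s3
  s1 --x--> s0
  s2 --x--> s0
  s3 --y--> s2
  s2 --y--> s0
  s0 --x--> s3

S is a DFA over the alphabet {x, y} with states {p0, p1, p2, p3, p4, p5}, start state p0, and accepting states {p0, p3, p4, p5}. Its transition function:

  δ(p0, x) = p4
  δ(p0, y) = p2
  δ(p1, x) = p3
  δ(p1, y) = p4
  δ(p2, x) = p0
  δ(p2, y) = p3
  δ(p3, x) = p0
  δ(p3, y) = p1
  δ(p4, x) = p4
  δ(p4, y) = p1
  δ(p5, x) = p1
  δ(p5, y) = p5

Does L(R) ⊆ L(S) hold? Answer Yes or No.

Yes

Exploring the product automaton R × S from the start pair (s0, p0), following both machines on each input symbol, reaches 7 state pairs: (s0, p0), (s3, p4), (s2, p2), (s2, p1), (s0, p3), (s0, p4), (s3, p0).
R accepts in {s0} and S accepts in {p0, p3, p4, p5}. The reachable pairs whose R-component is accepting are (s0, p0), (s0, p3), (s0, p4); in each of them the S-component is accepting too, so the product for L(R) \ L(S) (R-component accepting, S-component rejecting) has no reachable accepting pair and the difference is empty.
Hence every string in L(R) is also in L(S).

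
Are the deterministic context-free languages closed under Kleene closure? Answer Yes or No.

No

L = {c aⁿbⁿ : n≥0} ∪ {cc aⁿb²ⁿ : n≥0} is a DCFL (the number of leading c's fixes which ratio the DPDA checks), but L* is not. Every word of L starts with c, so in a factorisation of the string cc aⁱbʲ (i≥1) into words of L each factor begins at one of the two c's: either the whole string is a single word of L (forcing j = 2i), or it splits as c · (c aⁱbʲ) with c ∈ L (take n = 0) and c aⁱbʲ ∈ L (forcing j = i). Thus L* ∩ cca⁺b* = {cc aⁿbⁿ : n≥1} ∪ {cc aⁿb²ⁿ : n≥1}. A DPDA for L* would give one for this intersection with a regular set, and, started from its configuration after reading cc, one for {aⁿbⁿ : n≥1} ∪ {aⁿb²ⁿ : n≥1}, which no deterministic PDA accepts (a DPDA for it would have a single run on aⁿb²ⁿ, accepting after the prefix aⁿbⁿ and accepting again after n more b's; an ordinary PDA that simulates it on a's and b's and, at any moment when it is accepting, may switch to reading only a fresh letter d while feeding each d to the simulation as a b, would accept aⁱbʲdᵏ (k≥1) exactly when both aⁱbʲ and aⁱbʲ⁺ᵏ are in the language, i.e. its language intersected with the regular set a*b*d⁺ would be exactly {aⁿbⁿdⁿ : n≥1} — impossible, since context-free languages are closed under intersection with regular sets and {aⁿbⁿdⁿ} is not context-free). So L* is not a DCFL.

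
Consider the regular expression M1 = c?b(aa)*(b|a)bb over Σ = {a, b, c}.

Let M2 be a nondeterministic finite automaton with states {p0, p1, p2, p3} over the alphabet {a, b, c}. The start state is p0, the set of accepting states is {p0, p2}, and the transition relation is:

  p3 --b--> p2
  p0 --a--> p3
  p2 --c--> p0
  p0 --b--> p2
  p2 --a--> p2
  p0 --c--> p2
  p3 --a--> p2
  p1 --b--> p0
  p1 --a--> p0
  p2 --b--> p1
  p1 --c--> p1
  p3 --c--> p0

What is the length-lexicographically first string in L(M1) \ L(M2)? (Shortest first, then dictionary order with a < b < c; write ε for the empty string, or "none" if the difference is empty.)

The string cbabb is accepted by M1 but not by M2.
No shorter string lies in the difference, and cbabb is the lexicographically first length-5 string in L(M1) \ L(M2).

cbabb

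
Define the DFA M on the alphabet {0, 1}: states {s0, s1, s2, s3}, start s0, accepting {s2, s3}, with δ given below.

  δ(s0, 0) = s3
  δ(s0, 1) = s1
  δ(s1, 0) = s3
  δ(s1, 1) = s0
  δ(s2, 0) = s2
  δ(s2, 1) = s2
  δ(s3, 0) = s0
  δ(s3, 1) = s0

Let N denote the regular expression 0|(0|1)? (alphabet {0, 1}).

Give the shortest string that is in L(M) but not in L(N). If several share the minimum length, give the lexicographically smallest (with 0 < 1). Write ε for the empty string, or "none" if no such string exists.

The string 10 is accepted by M but not by N.
No shorter string lies in the difference, and 10 is the lexicographically first length-2 string in L(M) \ L(N).

10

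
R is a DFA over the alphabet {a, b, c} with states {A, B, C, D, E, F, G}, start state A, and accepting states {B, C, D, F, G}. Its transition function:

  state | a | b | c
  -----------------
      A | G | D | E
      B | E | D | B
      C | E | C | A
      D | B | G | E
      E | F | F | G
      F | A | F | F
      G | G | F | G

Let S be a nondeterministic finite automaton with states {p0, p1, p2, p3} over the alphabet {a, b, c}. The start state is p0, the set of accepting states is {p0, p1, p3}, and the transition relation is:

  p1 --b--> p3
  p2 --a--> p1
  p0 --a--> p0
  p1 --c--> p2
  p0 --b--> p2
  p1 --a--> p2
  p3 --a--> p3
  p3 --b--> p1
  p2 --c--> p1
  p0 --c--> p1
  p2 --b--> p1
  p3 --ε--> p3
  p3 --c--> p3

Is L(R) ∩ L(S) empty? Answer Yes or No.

No

The string a is accepted by both R and S.
Hence L(R) ∩ L(S) ≠ ∅.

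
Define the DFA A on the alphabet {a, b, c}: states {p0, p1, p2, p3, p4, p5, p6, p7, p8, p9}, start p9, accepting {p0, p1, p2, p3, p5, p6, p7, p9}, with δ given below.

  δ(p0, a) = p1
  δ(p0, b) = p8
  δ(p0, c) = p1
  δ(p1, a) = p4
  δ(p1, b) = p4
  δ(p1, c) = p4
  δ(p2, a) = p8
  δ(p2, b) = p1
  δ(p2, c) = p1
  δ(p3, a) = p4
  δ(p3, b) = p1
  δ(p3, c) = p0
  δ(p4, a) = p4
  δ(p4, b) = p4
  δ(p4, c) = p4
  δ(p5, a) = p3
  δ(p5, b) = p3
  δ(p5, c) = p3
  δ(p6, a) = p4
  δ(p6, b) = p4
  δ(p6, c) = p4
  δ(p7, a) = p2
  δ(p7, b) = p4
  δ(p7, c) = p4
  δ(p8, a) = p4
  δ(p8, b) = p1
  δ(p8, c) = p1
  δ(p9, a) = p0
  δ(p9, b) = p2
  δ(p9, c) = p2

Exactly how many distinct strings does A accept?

The useful subgraph on states {p0, p1, p2, p8, p9} is acyclic, so L(A) is finite; the longest accepting path visits 4 useful states, giving maximum string length 3.
Counting accepting paths from p9 by length: 1 of length 0, 3 of length 1, 6 of length 2, 6 of length 3. Total 16.

16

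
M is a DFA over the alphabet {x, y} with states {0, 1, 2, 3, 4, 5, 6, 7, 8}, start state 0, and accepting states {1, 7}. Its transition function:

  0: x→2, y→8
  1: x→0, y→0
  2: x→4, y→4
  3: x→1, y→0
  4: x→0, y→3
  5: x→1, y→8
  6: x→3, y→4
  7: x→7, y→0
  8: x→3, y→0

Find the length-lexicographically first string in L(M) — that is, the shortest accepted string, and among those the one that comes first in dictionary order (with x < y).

yxx

A breadth-first search from 0 reaches an accepting state first via the path 0 → 8 → 3 → 1 on input yxx.
No string of length < 3 is accepted (BFS exhausts all shorter strings without reaching an accepting state), and yxx is the lexicographically least accepting string of length 3.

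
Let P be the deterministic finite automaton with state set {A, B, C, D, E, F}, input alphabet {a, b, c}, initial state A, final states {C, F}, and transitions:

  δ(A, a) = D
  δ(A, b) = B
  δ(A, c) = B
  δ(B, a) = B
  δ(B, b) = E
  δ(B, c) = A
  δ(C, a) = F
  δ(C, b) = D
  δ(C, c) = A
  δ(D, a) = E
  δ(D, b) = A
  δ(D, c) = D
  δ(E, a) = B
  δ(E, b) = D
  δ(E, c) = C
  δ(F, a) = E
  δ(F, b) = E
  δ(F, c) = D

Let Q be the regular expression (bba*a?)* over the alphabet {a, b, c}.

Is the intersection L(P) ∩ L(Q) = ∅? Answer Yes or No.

Yes

Converting the expression Q to a DFA (subset construction, then merging equivalent states) gives the minimal DFA with states {q0, q1, q2, q3}, start state q0, accepting states {q0, q3} and transitions q0: a→q1, b→q2, c→q1; q1: a→q1, b→q1, c→q1; q2: a→q1, b→q3, c→q1; q3: a→q3, b→q2, c→q1.
Exploring the product automaton P × Q from the start pair (A, q0), following both machines on each input symbol, reaches 15 state pairs: (A, q0), (D, q1), (B, q2), (B, q1), (E, q1), (A, q1), (E, q3), (C, q1), (B, q3), (D, q2), (F, q1), (E, q2), (A, q3), (D, q3), (A, q2).
P accepts in {C, F} and Q accepts in {q0, q3}; no reachable pair has both components accepting, so no string drives both machines to acceptance simultaneously and L(P) ∩ L(Q) = ∅.
So no string is accepted by both, and the intersection is empty.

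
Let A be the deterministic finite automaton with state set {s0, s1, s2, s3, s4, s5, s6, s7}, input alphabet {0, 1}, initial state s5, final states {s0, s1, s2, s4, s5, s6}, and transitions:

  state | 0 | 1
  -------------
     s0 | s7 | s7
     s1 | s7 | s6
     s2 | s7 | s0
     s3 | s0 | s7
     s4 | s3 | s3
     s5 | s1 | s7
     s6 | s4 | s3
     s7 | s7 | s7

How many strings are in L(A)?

7

The useful subgraph on states {s0, s1, s3, s4, s5, s6} is acyclic, so L(A) is finite; the longest accepting path visits 6 useful states, giving maximum string length 5.
Counting accepting paths from s5 by length: 1 of length 0, 1 of length 1, 1 of length 2, 1 of length 3, 1 of length 4, 2 of length 5. Total 7.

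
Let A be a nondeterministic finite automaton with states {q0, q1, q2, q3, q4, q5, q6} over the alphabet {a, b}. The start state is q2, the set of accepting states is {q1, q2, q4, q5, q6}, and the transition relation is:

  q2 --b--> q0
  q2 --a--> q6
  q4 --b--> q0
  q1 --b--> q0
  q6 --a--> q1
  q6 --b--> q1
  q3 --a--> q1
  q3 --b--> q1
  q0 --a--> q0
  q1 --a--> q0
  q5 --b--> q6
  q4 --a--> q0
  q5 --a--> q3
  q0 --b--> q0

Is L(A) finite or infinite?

finite

The useful states (reachable from q2 and able to reach an accepting state) are {q1, q2, q6}.
Restricted to these states the transition graph has no cycle, so every accepting path has bounded length and L is finite.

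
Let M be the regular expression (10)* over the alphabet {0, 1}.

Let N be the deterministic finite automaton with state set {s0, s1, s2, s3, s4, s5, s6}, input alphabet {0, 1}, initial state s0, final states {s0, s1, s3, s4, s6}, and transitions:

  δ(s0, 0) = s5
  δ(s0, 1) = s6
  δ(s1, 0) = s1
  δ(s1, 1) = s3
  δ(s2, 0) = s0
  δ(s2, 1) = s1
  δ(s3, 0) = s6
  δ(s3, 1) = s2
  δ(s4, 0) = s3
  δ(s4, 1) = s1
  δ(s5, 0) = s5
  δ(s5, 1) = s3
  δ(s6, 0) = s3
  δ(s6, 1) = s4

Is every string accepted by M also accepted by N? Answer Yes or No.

Yes

Converting the expression M to a DFA (subset construction, then merging equivalent states) gives the minimal DFA with states {m0, m1, m2}, start state m0, accepting states {m0} and transitions m0: 0→m1, 1→m2; m1: 0→m1, 1→m1; m2: 0→m0, 1→m1.
Exploring the product automaton M × N from the start pair (m0, s0), following both machines on each input symbol, reaches 11 state pairs: (m0, s0), (m1, s5), (m2, s6), (m1, s3), (m0, s3), (m1, s4), (m1, s6), (m1, s2), (m2, s2), (m1, s1), (m1, s0).
M accepts in {m0} and N accepts in {s0, s1, s3, s4, s6}. The reachable pairs whose M-component is accepting are (m0, s0), (m0, s3); in each of them the N-component is accepting too, so the product for L(M) \ L(N) (M-component accepting, N-component rejecting) has no reachable accepting pair and the difference is empty.
Hence every string in L(M) is also in L(N).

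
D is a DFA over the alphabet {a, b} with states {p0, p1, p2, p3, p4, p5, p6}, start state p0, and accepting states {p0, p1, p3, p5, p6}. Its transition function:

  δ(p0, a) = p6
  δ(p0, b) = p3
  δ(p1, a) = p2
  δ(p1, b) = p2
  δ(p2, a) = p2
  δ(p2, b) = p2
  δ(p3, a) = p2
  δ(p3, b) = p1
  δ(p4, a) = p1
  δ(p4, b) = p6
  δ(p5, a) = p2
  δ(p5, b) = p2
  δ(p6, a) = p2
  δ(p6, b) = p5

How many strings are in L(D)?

The useful subgraph on states {p0, p1, p3, p5, p6} is acyclic, so L(D) is finite; the longest accepting path visits 3 useful states, giving maximum string length 2.
Counting accepting paths from p0 by length: 1 of length 0, 2 of length 1, 2 of length 2. Total 5.

5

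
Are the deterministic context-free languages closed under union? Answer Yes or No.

{aⁿbⁿ : n≥0} and {aⁿb²ⁿ : n≥0} are each accepted by a deterministic PDA (push the a's; pop one per b, respectively one per two b's), but their union U is not. Suppose a DPDA M accepted U. Being deterministic, M has a single run on aⁿb²ⁿ, and since aⁿbⁿ ∈ U that run passes through an accepting configuration right after consuming the prefix aⁿbⁿ and then goes on to accept again after n more b's. Build an ordinary (nondeterministic) PDA M′ that simulates M on a's and b's and, at any moment when M is in an accepting state, may switch to a second mode in which it reads only c's, feeding each c to M as a b; M′ accepts when M does. Then M′ accepts aⁱbʲcᵏ (k≥1) exactly when both aⁱbʲ ∈ U and aⁱbʲ⁺ᵏ ∈ U, and checking the four cases (i=j or j=2i, combined with j+k=i or j+k=2i) leaves only i=j=k: so L(M′) ∩ a*b*c⁺ = {aⁿbⁿcⁿ : n≥1} would be context-free, which it is not (pumping lemma) — contradiction. (The union is an unambiguous CFL; it is determinism, not unambiguity, that fails.)

No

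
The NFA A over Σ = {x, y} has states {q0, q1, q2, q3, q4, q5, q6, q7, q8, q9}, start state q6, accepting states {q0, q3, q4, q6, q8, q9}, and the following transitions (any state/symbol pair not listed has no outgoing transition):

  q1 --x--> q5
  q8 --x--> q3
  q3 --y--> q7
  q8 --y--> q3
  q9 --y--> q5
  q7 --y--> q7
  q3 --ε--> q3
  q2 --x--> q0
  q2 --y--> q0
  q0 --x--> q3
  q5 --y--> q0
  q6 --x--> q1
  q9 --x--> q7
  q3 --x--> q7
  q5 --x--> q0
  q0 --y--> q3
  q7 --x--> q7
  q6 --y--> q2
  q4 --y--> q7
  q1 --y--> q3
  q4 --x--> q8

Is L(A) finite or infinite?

The useful states (reachable from q6 and able to reach an accepting state) are {q0, q1, q2, q3, q5, q6}.
Restricted to these states the transition graph has no cycle, so every accepting path has bounded length and L is finite.

finite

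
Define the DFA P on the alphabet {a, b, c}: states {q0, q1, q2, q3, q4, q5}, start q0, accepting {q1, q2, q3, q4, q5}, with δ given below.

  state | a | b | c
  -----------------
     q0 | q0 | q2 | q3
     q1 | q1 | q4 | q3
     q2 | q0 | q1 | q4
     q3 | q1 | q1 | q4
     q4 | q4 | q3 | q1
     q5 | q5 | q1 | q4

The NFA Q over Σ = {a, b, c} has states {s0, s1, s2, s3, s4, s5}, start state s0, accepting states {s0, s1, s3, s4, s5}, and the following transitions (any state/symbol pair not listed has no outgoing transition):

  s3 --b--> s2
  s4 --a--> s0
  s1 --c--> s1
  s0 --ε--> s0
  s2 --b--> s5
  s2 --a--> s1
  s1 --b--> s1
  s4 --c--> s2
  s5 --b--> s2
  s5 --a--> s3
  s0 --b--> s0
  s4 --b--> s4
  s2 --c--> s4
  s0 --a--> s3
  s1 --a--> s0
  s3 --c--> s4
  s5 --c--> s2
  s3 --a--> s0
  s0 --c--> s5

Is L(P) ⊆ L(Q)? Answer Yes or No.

The string ab is in L(P) but not in L(Q).
So L(P) ⊄ L(Q).

No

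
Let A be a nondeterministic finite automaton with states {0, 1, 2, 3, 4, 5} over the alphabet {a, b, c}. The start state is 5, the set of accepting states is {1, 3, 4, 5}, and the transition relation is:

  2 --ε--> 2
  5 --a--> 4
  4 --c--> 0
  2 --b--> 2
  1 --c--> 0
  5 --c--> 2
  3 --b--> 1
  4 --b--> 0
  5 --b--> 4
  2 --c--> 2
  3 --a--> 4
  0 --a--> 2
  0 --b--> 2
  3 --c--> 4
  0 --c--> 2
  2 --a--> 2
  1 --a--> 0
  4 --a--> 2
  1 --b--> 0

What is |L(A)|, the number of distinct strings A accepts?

The useful subgraph on states {4, 5} is acyclic, so L(A) is finite; the longest accepting path visits 2 useful states, giving maximum string length 1.
Counting accepting paths from 5 by length: 1 of length 0, 2 of length 1. Total 3.

3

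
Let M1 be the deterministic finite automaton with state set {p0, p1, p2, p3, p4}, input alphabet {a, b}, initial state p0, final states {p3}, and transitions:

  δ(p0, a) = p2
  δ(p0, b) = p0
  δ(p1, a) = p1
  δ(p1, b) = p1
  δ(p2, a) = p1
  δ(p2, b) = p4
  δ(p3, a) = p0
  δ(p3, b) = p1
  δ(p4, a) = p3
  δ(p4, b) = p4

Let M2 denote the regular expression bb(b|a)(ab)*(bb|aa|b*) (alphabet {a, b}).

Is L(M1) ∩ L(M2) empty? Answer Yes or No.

Converting the expression M2 to a DFA (subset construction, then merging equivalent states) gives the minimal DFA with states {r0, r1, r2, r3, r4, r5, r6, r7}, start state r0, accepting states {r4, r6, r7} and transitions r0: a→r1, b→r2; r1: a→r1, b→r1; r2: a→r1, b→r3; r3: a→r4, b→r4; r4: a→r5, b→r6; r5: a→r7, b→r4; r6: a→r1, b→r6; r7: a→r1, b→r1.
Exploring the product automaton M1 × M2 from the start pair (p0, r0), following both machines on each input symbol, reaches 20 state pairs: (p0, r0), (p2, r1), (p0, r2), (p1, r1), (p4, r1), (p0, r3), (p3, r1), (p2, r4), (p0, r4), (p0, r1), (p1, r5), (p4, r6), (p2, r5), (p0, r6), (p1, r7), (p1, r4), (p4, r4), (p1, r6), (p3, r5), (p0, r7).
M1 accepts in {p3} and M2 accepts in {r4, r6, r7}; no reachable pair has both components accepting, so no string drives both machines to acceptance simultaneously and L(M1) ∩ L(M2) = ∅.
So no string is accepted by both, and the intersection is empty.

Yes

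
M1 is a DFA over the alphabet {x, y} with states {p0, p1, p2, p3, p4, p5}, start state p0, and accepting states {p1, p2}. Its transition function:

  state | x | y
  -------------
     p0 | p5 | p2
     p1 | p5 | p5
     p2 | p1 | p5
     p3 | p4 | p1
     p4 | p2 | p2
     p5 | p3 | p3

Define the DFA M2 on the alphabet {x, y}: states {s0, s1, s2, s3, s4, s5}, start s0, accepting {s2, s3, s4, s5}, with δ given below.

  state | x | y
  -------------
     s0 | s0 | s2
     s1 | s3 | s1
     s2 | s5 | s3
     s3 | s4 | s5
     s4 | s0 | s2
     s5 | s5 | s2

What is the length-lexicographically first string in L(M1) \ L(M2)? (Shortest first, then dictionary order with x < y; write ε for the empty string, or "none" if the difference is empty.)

xxxx

The string xxxx is accepted by M1 but not by M2.
No shorter string lies in the difference, and xxxx is the lexicographically first length-4 string in L(M1) \ L(M2).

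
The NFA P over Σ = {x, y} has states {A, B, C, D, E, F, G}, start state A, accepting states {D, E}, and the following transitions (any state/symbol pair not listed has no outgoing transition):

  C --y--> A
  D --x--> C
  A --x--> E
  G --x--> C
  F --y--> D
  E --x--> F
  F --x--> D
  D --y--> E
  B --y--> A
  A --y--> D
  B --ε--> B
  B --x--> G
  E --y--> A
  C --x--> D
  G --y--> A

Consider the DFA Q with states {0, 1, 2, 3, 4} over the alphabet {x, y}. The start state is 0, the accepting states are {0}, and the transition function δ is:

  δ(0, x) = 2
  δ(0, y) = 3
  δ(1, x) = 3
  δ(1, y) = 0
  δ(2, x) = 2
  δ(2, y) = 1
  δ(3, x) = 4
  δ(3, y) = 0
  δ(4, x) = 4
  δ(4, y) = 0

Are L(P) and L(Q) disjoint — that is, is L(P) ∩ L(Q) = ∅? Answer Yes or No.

No

The string yy is accepted by both P and Q.
Hence L(P) ∩ L(Q) ≠ ∅.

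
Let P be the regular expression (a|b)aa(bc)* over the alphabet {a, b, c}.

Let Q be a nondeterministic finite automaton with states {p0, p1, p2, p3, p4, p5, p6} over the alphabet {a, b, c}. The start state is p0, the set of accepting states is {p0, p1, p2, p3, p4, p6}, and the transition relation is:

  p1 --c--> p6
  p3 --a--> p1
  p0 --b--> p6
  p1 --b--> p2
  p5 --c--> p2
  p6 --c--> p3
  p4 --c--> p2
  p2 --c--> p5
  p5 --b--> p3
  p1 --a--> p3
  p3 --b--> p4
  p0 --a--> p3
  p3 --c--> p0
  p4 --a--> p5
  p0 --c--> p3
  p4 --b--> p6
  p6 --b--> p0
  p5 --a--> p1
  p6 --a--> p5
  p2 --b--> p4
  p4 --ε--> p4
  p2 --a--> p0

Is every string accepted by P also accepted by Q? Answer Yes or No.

The string baabc is in L(P) but not in L(Q).
So L(P) ⊄ L(Q).

No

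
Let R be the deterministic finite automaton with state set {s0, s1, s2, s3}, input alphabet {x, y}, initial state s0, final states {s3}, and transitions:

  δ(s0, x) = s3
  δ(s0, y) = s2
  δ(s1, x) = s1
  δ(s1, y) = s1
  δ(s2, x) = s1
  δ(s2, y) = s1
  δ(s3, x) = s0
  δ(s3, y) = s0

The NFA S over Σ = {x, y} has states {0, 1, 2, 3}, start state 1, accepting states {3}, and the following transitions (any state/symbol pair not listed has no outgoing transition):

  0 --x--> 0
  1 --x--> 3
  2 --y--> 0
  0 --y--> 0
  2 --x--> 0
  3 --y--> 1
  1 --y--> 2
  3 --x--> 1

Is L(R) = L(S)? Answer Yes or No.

Yes

Exploring the product automaton R × S from the start pair (s0, 1), following both machines on each input symbol, reaches 4 state pairs: (s0, 1), (s3, 3), (s2, 2), (s1, 0).
R accepts in {s3} and S accepts in {3}. In every reachable pair the two components are either both accepting — (s3, 3) — or both non-accepting, so no string is accepted by exactly one of the machines: L(R) \ L(S) and L(S) \ L(R) are both empty.
Hence every string is accepted by R iff it is accepted by S, and the two languages coincide.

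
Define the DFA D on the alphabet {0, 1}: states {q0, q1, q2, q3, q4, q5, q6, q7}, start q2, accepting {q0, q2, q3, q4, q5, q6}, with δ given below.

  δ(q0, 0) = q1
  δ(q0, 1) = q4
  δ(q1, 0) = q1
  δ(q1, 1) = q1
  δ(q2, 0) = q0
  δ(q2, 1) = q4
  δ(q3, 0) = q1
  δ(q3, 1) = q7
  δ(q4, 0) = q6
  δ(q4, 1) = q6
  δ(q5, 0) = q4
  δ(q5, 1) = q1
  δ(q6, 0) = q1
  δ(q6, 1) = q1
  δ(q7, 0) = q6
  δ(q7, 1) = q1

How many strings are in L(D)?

8

The useful subgraph on states {q0, q2, q4, q6} is acyclic, so L(D) is finite; the longest accepting path visits 4 useful states, giving maximum string length 3.
Counting accepting paths from q2 by length: 1 of length 0, 2 of length 1, 3 of length 2, 2 of length 3. Total 8.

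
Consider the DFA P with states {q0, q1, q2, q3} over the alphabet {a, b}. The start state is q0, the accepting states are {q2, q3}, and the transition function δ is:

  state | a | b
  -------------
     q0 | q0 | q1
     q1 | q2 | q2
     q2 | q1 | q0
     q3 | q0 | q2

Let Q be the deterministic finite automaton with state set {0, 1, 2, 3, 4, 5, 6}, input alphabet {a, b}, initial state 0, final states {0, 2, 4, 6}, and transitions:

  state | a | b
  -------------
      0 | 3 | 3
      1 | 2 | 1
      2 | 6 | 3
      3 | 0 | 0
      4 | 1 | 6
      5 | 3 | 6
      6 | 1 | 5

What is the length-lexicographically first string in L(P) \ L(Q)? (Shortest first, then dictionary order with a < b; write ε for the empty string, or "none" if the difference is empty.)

aba

The string aba is accepted by P but not by Q.
No shorter string lies in the difference, and aba is the lexicographically first length-3 string in L(P) \ L(Q).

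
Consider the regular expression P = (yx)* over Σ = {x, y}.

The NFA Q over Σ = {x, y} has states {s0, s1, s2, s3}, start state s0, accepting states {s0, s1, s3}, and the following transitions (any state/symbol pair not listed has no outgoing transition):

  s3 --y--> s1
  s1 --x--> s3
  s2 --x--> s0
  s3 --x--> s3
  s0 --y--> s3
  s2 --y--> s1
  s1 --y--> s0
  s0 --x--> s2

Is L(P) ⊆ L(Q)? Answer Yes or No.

Yes

Converting the expression P to a DFA (subset construction, then merging equivalent states) gives the minimal DFA with states {p0, p1, p2}, start state p0, accepting states {p0} and transitions p0: x→p1, y→p2; p1: x→p1, y→p1; p2: x→p0, y→p1.
Exploring the product automaton P × Q from the start pair (p0, s0), following both machines on each input symbol, reaches 8 state pairs: (p0, s0), (p1, s2), (p2, s3), (p1, s0), (p1, s1), (p0, s3), (p1, s3), (p2, s1).
P accepts in {p0} and Q accepts in {s0, s1, s3}. The reachable pairs whose P-component is accepting are (p0, s0), (p0, s3); in each of them the Q-component is accepting too, so the product for L(P) \ L(Q) (P-component accepting, Q-component rejecting) has no reachable accepting pair and the difference is empty.
Hence every string in L(P) is also in L(Q).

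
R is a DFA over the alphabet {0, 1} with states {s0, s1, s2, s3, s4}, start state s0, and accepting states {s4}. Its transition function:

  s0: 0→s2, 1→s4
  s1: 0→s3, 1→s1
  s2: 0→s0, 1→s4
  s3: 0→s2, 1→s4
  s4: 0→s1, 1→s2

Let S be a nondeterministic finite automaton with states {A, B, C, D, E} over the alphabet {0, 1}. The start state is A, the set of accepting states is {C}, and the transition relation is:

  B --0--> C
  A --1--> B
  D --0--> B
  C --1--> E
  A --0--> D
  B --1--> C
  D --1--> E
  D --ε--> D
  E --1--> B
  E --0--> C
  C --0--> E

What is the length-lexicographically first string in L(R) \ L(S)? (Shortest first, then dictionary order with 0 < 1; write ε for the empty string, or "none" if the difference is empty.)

1

The string 1 is accepted by R but not by S.
No shorter string lies in the difference, and 1 is the lexicographically first length-1 string in L(R) \ L(S).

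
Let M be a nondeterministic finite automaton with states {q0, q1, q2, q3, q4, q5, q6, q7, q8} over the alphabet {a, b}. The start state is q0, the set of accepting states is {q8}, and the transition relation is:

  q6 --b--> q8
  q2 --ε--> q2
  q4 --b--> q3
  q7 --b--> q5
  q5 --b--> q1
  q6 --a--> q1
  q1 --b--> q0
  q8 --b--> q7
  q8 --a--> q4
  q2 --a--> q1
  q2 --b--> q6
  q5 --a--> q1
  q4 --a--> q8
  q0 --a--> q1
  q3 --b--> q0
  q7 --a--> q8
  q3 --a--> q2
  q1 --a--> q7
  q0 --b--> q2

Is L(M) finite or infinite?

infinite

State q0 is reachable from the start and can reach an accepting state, and it lies on the cycle q0 → q1 → q0.
Traversing that cycle any number of times yields accepted strings of unbounded length, so the language is infinite.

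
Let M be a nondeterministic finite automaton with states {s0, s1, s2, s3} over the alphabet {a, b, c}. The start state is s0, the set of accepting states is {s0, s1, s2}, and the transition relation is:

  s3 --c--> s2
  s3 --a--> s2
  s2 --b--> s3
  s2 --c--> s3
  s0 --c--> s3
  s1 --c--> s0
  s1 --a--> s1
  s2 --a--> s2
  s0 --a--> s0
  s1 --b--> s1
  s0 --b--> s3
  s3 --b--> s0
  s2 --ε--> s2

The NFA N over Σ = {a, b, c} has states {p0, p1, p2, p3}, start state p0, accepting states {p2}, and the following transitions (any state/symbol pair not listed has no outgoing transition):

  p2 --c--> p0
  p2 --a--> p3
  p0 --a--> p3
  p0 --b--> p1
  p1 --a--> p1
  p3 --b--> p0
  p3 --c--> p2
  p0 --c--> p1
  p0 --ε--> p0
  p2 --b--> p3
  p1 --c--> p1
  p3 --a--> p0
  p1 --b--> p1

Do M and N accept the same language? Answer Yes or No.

No

The empty string ε is accepted by M but rejected by N.
So L(M) ≠ L(N).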